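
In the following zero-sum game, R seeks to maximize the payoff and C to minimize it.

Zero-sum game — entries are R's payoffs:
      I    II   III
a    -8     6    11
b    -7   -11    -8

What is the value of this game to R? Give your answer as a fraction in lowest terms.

-65/9

Column III is strictly dominated by II for C (it gives R more in every row).
The remaining 2×2 game on (a, b) × (I, II) has no saddle point. Let R play a with probability p; indifference gives −8p − 7(1−p) = 6p − 11(1−p), so p = 2/9.
Similarly C's optimal q on I is 17/18, and the value is -8·(17/18) + (6)·(1/18) = -65/9.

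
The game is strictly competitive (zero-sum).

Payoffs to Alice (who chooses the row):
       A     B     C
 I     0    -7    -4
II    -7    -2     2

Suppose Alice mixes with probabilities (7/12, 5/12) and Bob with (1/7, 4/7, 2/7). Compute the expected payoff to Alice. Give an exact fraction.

-307/84

Against (1/7, 4/7, 2/7), each row's expected payoff is I: -36/7; II: -11/7.
Taking the (7/12, 5/12)-weighted average: (7/12)·(-36/7) + (5/12)·(-11/7) = -307/84.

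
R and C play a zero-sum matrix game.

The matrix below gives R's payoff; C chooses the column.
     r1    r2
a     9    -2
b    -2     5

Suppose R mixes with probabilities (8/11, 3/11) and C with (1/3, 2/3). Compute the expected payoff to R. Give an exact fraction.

64/33

Against (1/3, 2/3), each row's expected payoff is a: 5/3; b: 8/3.
Taking the (8/11, 3/11)-weighted average: (8/11)·(5/3) + (3/11)·(8/3) = 64/33.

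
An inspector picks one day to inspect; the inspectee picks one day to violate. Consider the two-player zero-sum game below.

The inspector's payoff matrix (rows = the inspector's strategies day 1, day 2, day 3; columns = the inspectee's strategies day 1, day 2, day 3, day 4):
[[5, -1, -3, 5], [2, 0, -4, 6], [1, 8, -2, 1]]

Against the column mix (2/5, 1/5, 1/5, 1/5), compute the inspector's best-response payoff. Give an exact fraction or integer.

day 1: (5)·(2/5) + (-1)·(1/5) + (-3)·(1/5) + (5)·(1/5) = 11/5.
day 2: (2)·(2/5) + (0)·(1/5) + (-4)·(1/5) + (6)·(1/5) = 6/5.
day 3: (1)·(2/5) + (8)·(1/5) + (-2)·(1/5) + (1)·(1/5) = 9/5.
The best pure response is day 1 with expected payoff 11/5.

11/5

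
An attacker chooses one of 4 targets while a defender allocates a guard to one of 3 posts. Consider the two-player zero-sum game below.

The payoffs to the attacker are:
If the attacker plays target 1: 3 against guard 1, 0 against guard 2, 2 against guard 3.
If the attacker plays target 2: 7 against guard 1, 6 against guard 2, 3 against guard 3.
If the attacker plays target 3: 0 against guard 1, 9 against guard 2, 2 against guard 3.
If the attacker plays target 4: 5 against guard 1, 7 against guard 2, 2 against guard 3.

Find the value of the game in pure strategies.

Row minima: 0, 3, 0, 2 → the attacker's maximin is 3.
Column maxima: 7, 9, 3 → the defender's minimax is 3.
They coincide at (target 2, guard 3), so the value is 3.

3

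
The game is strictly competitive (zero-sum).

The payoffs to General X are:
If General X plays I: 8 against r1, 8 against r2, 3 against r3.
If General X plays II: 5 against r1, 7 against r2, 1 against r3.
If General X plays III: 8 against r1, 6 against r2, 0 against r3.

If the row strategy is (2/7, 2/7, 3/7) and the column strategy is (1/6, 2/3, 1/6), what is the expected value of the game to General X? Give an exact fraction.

125/21

Against (1/6, 2/3, 1/6), each row's expected payoff is I: 43/6; II: 17/3; III: 16/3.
Taking the (2/7, 2/7, 3/7)-weighted average: (2/7)·(43/6) + (2/7)·(17/3) + (3/7)·(16/3) = 125/21.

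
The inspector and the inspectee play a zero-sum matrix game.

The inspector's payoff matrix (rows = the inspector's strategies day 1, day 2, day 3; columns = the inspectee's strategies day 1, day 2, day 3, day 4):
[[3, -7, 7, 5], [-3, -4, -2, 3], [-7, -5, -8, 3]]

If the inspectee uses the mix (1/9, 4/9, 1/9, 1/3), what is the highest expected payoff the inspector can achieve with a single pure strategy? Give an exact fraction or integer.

day 1: (3)·(1/9) + (-7)·(4/9) + (7)·(1/9) + (5)·(1/3) = -1/3.
day 2: (-3)·(1/9) + (-4)·(4/9) + (-2)·(1/9) + (3)·(1/3) = -4/3.
day 3: (-7)·(1/9) + (-5)·(4/9) + (-8)·(1/9) + (3)·(1/3) = -26/9.
The best pure response is day 1 with expected payoff -1/3.

-1/3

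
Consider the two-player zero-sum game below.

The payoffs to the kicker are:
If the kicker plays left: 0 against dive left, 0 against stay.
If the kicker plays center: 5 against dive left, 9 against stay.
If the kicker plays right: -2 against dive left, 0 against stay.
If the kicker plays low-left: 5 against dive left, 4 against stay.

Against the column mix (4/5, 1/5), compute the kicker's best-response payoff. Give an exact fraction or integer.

left: (0)·(4/5) + (0)·(1/5) = 0.
center: (5)·(4/5) + (9)·(1/5) = 29/5.
right: (-2)·(4/5) + (0)·(1/5) = -8/5.
low-left: (5)·(4/5) + (4)·(1/5) = 24/5.
The best pure response is center with expected payoff 29/5.

29/5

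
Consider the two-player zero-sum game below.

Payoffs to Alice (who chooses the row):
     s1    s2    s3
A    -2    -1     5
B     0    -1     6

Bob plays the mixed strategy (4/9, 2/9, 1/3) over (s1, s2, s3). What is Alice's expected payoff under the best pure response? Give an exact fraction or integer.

16/9

A: (-2)·(4/9) + (-1)·(2/9) + (5)·(1/3) = 5/9.
B: (0)·(4/9) + (-1)·(2/9) + (6)·(1/3) = 16/9.
The best pure response is B with expected payoff 16/9.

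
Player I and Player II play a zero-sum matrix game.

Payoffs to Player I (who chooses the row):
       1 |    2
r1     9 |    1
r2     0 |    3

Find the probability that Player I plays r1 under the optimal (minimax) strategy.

3/11

Row minima are 1 and 0, so Player I's maximin is 1; column maxima are 9 and 3, so Player II's minimax is 3. These differ, so the equilibrium is in mixed strategies.
Let Player I play r1 with probability p. Player II is indifferent when 9p = p + 3(1−p), giving p = 3/11.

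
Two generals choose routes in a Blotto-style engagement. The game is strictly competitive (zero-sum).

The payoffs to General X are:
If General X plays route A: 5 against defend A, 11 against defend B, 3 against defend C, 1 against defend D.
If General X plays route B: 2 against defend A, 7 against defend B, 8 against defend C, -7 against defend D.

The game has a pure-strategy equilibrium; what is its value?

Row minima: 1, -7 → General X's maximin is 1.
Column maxima: 5, 11, 8, 1 → General Y's minimax is 1.
They coincide at (route A, defend D), so the value is 1.

1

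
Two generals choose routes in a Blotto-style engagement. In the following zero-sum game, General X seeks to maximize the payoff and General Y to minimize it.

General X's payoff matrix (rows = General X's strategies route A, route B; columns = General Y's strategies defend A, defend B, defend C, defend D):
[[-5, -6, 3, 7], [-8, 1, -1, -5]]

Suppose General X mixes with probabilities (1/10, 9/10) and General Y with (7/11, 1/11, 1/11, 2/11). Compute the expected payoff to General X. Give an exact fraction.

-309/55

Against (7/11, 1/11, 1/11, 2/11), each row's expected payoff is route A: -24/11; route B: -6.
Taking the (1/10, 9/10)-weighted average: (1/10)·(-24/11) + (9/10)·(-6) = -309/55.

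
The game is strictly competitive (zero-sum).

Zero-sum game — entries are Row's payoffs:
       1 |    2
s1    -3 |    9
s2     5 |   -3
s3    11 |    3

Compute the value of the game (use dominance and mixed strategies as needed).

27/5

Row s2 is strictly dominated by row s3, so Row never plays it.
The remaining 2×2 game on (s1, s3) × (1, 2) has no saddle point. Let Row play s1 with probability p; indifference gives −3p + 11(1−p) = 9p + 3(1−p), so p = 2/5.
Similarly Column's optimal q on 1 is 3/10, and the value is -3·(3/10) + (9)·(7/10) = 27/5.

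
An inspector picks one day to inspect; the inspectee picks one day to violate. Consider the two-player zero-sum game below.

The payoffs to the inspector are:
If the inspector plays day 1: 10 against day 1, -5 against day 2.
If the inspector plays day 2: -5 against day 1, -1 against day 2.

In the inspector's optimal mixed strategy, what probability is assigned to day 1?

4/19

Row minima are -5 and -5, so the inspector's maximin is -5; column maxima are 10 and -1, so the inspectee's minimax is -1. These differ, so the equilibrium is in mixed strategies.
Let the inspector play day 1 with probability p. The inspectee is indifferent when 10p − 5(1−p) = −5p − (1−p), giving p = 4/19.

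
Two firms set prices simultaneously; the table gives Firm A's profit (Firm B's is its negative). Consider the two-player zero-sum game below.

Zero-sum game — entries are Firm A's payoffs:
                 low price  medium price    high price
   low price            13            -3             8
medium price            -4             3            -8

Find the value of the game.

0

Column low price is strictly dominated by high price for Firm B (it gives Firm A more in every row).
The remaining 2×2 game on (low price, medium price) × (medium price, high price) has no saddle point. Let Firm A play low price with probability p; indifference gives −3p + 3(1−p) = 8p − 8(1−p), so p = 1/2.
Similarly Firm B's optimal q on medium price is 8/11, and the value is -3·(8/11) + (8)·(3/11) = 0.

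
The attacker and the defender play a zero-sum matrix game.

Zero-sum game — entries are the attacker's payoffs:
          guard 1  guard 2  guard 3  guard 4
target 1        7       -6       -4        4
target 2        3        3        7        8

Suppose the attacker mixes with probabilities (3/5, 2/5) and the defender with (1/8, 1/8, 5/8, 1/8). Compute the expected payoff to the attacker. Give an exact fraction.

Against (1/8, 1/8, 5/8, 1/8), each row's expected payoff is target 1: -15/8; target 2: 49/8.
Taking the (3/5, 2/5)-weighted average: (3/5)·(-15/8) + (2/5)·(49/8) = 53/40.

53/40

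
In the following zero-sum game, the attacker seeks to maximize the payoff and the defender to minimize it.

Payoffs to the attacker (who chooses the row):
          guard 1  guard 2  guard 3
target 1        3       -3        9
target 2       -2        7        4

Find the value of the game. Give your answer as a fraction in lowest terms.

Column guard 3 is strictly dominated by guard 1 for the defender (it gives the attacker more in every row).
The remaining 2×2 game on (target 1, target 2) × (guard 1, guard 2) has no saddle point. Let the attacker play target 1 with probability p; indifference gives 3p − 2(1−p) = −3p + 7(1−p), so p = 3/5.
Similarly the defender's optimal q on guard 1 is 2/3, and the value is 3·(2/3) + (-3)·(1/3) = 1.

1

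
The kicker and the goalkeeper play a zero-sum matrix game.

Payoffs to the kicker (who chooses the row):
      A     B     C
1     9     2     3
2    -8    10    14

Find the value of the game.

106/25

Column C is strictly dominated by B for the goalkeeper (it gives the kicker more in every row).
The remaining 2×2 game on (1, 2) × (A, B) has no saddle point. Let the kicker play 1 with probability p; indifference gives 9p − 8(1−p) = 2p + 10(1−p), so p = 18/25.
Similarly the goalkeeper's optimal q on A is 8/25, and the value is 9·(8/25) + (2)·(17/25) = 106/25.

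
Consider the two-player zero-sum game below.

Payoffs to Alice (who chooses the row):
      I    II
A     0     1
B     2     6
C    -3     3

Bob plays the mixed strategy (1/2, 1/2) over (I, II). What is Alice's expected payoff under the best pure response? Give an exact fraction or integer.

A: (0)·(1/2) + (1)·(1/2) = 1/2.
B: (2)·(1/2) + (6)·(1/2) = 4.
C: (-3)·(1/2) + (3)·(1/2) = 0.
The best pure response is B with expected payoff 4.

4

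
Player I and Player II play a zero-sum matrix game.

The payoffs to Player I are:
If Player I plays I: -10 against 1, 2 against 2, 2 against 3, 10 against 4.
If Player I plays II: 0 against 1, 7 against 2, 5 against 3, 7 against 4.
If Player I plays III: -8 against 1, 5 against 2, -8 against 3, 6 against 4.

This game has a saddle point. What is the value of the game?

Row minima: -10, 0, -8 → Player I's maximin is 0.
Column maxima: 0, 7, 5, 10 → Player II's minimax is 0.
They coincide at (II, 1), so the value is 0.

0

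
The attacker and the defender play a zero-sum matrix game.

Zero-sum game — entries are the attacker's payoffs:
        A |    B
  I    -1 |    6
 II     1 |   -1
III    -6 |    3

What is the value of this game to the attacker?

Row III is strictly dominated by row I, so the attacker never plays it.
The remaining 2×2 game on (I, II) × (A, B) has no saddle point. Let the attacker play I with probability p; indifference gives −p + (1−p) = 6p − (1−p), so p = 2/9.
Similarly the defender's optimal q on A is 7/9, and the value is -1·(7/9) + (6)·(2/9) = 5/9.

5/9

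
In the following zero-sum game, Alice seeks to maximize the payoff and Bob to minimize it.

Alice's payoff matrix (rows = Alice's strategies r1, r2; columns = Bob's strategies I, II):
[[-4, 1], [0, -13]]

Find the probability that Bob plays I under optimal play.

Row minima are -4 and -13, so Alice's maximin is -4; column maxima are 0 and 1, so Bob's minimax is 0. These differ, so the equilibrium is in mixed strategies.
Let Bob play I with probability q. Alice is indifferent when −4q + (1−q) = −13(1−q), giving q = 7/9.

7/9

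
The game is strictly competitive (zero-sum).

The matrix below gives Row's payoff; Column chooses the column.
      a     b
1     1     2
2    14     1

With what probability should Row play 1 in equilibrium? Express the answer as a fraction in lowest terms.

13/14

Row minima are 1 and 1, so Row's maximin is 1; column maxima are 14 and 2, so Column's minimax is 2. These differ, so the equilibrium is in mixed strategies.
Let Row play 1 with probability p. Column is indifferent when p + 14(1−p) = 2p + (1−p), giving p = 13/14.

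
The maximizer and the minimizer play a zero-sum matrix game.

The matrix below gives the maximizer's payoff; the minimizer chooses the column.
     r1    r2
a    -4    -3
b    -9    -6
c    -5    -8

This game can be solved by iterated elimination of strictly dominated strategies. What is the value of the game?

Row c is strictly dominated by row a (-4>-5, -3>-8); eliminate c.
Column r2 is strictly dominated by r1 for the minimizer (-4<-3, -9<-6); eliminate r2.
Row b is strictly dominated by row a (-4>-9); eliminate b.
Only (a, r1) remains, with payoff -4.

-4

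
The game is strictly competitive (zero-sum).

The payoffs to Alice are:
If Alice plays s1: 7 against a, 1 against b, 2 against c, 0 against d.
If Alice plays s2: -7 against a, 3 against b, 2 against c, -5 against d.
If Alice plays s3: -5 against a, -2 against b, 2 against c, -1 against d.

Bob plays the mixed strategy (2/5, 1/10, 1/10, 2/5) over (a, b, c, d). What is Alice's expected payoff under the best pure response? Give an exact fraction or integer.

31/10

s1: (7)·(2/5) + (1)·(1/10) + (2)·(1/10) + (0)·(2/5) = 31/10.
s2: (-7)·(2/5) + (3)·(1/10) + (2)·(1/10) + (-5)·(2/5) = -43/10.
s3: (-5)·(2/5) + (-2)·(1/10) + (2)·(1/10) + (-1)·(2/5) = -12/5.
The best pure response is s1 with expected payoff 31/10.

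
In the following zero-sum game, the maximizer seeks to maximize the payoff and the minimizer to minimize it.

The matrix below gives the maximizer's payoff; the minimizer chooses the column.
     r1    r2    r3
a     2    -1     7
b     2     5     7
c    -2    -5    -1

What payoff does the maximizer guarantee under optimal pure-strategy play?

Row minima: -1, 2, -5 → the maximizer's maximin is 2.
Column maxima: 2, 5, 7 → the minimizer's minimax is 2.
They coincide at (b, r1), so the value is 2.

2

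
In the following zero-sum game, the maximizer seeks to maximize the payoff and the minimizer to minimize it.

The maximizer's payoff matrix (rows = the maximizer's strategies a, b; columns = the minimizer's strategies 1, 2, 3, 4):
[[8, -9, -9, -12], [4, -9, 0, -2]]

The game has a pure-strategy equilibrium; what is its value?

-9

Row minima: -12, -9 → the maximizer's maximin is -9.
Column maxima: 8, -9, 0, -2 → the minimizer's minimax is -9.
They coincide at (b, 2), so the value is -9.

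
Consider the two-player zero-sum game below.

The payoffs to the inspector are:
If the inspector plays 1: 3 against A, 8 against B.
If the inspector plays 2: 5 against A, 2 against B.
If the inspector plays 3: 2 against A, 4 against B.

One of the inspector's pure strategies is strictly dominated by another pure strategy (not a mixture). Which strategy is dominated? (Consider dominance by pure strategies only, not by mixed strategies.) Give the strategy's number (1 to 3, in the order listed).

3

Compare 3 with 1: 3 > 2, 8 > 4.
So 1 strictly dominates 3 for the inspector; 3 is strictly dominated.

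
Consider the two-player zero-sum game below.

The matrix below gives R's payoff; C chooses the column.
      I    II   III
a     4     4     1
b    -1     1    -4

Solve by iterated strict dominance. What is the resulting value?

Column II is strictly dominated by III for C (1<4, -4<1); eliminate II.
Column I is strictly dominated by III for C (1<4, -4<-1); eliminate I.
Row b is strictly dominated by row a (1>-4); eliminate b.
Only (a, III) remains, with payoff 1.

1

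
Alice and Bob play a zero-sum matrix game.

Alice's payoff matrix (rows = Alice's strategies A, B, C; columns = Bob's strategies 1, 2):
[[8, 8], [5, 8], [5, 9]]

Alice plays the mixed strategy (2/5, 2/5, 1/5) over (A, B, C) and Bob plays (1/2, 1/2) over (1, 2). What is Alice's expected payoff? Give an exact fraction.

Against (1/2, 1/2), each row's expected payoff is A: 8; B: 13/2; C: 7.
Taking the (2/5, 2/5, 1/5)-weighted average: (2/5)·(8) + (2/5)·(13/2) + (1/5)·(7) = 36/5.

36/5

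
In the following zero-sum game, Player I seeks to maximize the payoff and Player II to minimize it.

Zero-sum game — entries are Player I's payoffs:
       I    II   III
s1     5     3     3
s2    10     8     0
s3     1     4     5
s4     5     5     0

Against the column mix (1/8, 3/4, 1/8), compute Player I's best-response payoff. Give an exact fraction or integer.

s1: (5)·(1/8) + (3)·(3/4) + (3)·(1/8) = 13/4.
s2: (10)·(1/8) + (8)·(3/4) + (0)·(1/8) = 29/4.
s3: (1)·(1/8) + (4)·(3/4) + (5)·(1/8) = 15/4.
s4: (5)·(1/8) + (5)·(3/4) + (0)·(1/8) = 35/8.
The best pure response is s2 with expected payoff 29/4.

29/4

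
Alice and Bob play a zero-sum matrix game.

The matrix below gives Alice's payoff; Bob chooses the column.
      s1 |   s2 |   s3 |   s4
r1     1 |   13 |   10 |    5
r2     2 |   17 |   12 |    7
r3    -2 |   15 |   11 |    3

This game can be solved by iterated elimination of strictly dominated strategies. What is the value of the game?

Row r1 is strictly dominated by row r2 (2>1, 17>13, 12>10, 7>5); eliminate r1.
Column s2 is strictly dominated by s1 for Bob (2<17, -2<15); eliminate s2.
Row r3 is strictly dominated by row r2 (2>-2, 12>11, 7>3); eliminate r3.
Column s4 is strictly dominated by s1 for Bob (2<7); eliminate s4.
Column s3 is strictly dominated by s1 for Bob (2<12); eliminate s3.
Only (r2, s1) remains, with payoff 2.

2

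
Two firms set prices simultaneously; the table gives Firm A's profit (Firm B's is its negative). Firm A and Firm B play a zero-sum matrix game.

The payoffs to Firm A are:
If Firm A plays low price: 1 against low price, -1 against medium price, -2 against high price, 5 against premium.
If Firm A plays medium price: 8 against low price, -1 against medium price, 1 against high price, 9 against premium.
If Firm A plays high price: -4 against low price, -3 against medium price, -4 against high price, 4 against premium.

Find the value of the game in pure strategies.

Row minima: -2, -1, -4 → Firm A's maximin is -1.
Column maxima: 8, -1, 1, 9 → Firm B's minimax is -1.
They coincide at (medium price, medium price), so the value is -1.

-1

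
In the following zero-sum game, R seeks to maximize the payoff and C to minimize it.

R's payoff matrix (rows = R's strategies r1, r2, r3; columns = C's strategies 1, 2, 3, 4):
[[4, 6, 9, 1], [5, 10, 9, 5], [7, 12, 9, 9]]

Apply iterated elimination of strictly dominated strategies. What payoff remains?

Column 3 is strictly dominated by 1 for C (4<9, 5<9, 7<9); eliminate 3.
Column 2 is strictly dominated by 1 for C (4<6, 5<10, 7<12); eliminate 2.
Row r2 is strictly dominated by row r3 (7>5, 9>5); eliminate r2.
Row r1 is strictly dominated by row r3 (7>4, 9>1); eliminate r1.
Column 4 is strictly dominated by 1 for C (7<9); eliminate 4.
Only (r3, 1) remains, with payoff 7.

7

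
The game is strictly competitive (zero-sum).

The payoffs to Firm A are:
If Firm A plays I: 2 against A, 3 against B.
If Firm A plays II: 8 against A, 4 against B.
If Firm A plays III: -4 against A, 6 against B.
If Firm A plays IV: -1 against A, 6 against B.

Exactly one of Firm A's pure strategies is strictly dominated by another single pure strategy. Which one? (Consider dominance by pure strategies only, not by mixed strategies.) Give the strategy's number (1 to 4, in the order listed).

1

Compare I with II: 8 > 2, 4 > 3.
So II strictly dominates I for Firm A; I is strictly dominated.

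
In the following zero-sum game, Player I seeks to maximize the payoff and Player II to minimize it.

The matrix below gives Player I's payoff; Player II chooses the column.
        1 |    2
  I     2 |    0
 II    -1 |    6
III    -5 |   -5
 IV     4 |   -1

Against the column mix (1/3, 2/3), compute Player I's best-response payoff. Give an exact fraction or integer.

I: (2)·(1/3) + (0)·(2/3) = 2/3.
II: (-1)·(1/3) + (6)·(2/3) = 11/3.
III: (-5)·(1/3) + (-5)·(2/3) = -5.
IV: (4)·(1/3) + (-1)·(2/3) = 2/3.
The best pure response is II with expected payoff 11/3.

11/3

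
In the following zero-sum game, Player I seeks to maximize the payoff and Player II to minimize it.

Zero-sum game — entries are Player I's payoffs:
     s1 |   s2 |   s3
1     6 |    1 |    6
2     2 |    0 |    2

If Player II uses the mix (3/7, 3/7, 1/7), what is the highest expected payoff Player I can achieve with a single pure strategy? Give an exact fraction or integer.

1: (6)·(3/7) + (1)·(3/7) + (6)·(1/7) = 27/7.
2: (2)·(3/7) + (0)·(3/7) + (2)·(1/7) = 8/7.
The best pure response is 1 with expected payoff 27/7.

27/7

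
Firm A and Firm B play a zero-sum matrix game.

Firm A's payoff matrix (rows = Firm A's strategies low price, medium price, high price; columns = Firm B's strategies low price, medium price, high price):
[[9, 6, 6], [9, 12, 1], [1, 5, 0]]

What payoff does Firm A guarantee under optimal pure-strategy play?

Row minima: 6, 1, 0 → Firm A's maximin is 6.
Column maxima: 9, 12, 6 → Firm B's minimax is 6.
They coincide at (low price, high price), so the value is 6.

6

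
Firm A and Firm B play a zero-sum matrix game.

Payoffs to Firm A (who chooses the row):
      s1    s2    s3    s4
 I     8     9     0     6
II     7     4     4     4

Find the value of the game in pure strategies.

4

Row minima: 0, 4 → Firm A's maximin is 4.
Column maxima: 8, 9, 4, 6 → Firm B's minimax is 4.
They coincide at (II, s3), so the value is 4.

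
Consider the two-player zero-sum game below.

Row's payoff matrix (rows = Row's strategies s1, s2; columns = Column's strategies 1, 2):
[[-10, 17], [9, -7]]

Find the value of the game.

Row minima are -10 and -7, so Row's maximin is -7; column maxima are 9 and 17, so Column's minimax is 9. These differ, so the equilibrium is in mixed strategies.
Let Row play s1 with probability p. Column is indifferent when −10p + 9(1−p) = 17p − 7(1−p), giving p = 16/43.
Let Column play 1 with probability q. Row is indifferent when −10q + 17(1−q) = 9q − 7(1−q), giving q = 24/43.
The value is -10·(24/43) + (17)·(19/43) = 83/43.

83/43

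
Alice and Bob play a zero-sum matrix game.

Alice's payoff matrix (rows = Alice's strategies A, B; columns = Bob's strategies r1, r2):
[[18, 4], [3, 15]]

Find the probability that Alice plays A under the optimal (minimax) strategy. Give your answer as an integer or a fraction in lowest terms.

Row minima are 4 and 3, so Alice's maximin is 4; column maxima are 18 and 15, so Bob's minimax is 15. These differ, so the equilibrium is in mixed strategies.
Let Alice play A with probability p. Bob is indifferent when 18p + 3(1−p) = 4p + 15(1−p), giving p = 6/13.

6/13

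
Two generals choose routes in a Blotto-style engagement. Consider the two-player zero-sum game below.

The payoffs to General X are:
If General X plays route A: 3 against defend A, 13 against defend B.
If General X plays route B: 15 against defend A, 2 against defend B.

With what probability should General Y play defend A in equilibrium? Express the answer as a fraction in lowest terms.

Row minima are 3 and 2, so General X's maximin is 3; column maxima are 15 and 13, so General Y's minimax is 13. These differ, so the equilibrium is in mixed strategies.
Let General Y play defend A with probability q. General X is indifferent when 3q + 13(1−q) = 15q + 2(1−q), giving q = 11/23.

11/23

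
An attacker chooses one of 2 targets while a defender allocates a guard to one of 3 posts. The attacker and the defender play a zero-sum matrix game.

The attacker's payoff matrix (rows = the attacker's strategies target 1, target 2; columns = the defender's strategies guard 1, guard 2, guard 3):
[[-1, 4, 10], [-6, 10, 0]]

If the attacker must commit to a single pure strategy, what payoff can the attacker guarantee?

-1

The worst-case payoff for each row is target 1: -1, target 2: -6.
The best of these is -1.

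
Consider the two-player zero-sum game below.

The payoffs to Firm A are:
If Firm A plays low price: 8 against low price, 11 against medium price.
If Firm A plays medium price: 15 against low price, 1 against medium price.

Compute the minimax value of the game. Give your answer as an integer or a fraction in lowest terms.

Row minima are 8 and 1, so Firm A's maximin is 8; column maxima are 15 and 11, so Firm B's minimax is 11. These differ, so the equilibrium is in mixed strategies.
Let Firm A play low price with probability p. Firm B is indifferent when 8p + 15(1−p) = 11p + (1−p), giving p = 14/17.
Let Firm B play low price with probability q. Firm A is indifferent when 8q + 11(1−q) = 15q + (1−q), giving q = 10/17.
The value is 8·(10/17) + (11)·(7/17) = 157/17.

157/17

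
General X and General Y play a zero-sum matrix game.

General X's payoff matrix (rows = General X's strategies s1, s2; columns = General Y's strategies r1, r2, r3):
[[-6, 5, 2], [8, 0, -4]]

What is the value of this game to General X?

Column r2 is strictly dominated by r3 for General Y (it gives General X more in every row).
The remaining 2×2 game on (s1, s2) × (r1, r3) has no saddle point. Let General X play s1 with probability p; indifference gives −6p + 8(1−p) = 2p − 4(1−p), so p = 3/5.
Similarly General Y's optimal q on r1 is 3/10, and the value is -6·(3/10) + (2)·(7/10) = -2/5.

-2/5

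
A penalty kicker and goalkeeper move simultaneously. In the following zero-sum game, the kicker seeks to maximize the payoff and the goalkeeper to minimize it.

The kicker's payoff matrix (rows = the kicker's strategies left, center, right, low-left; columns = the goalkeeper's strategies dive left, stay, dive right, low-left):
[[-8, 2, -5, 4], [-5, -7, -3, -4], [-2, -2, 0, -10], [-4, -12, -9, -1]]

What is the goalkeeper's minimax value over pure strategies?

The worst case (largest entry) in each column is dive left: -2, stay: 2, dive right: 0, low-left: 4.
The best (smallest) of these is -2.

-2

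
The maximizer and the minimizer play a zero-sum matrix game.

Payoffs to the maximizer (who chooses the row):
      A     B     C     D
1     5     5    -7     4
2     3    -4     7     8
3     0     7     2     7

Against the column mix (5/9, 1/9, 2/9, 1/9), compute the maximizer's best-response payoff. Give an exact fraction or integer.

11/3

1: (5)·(5/9) + (5)·(1/9) + (-7)·(2/9) + (4)·(1/9) = 20/9.
2: (3)·(5/9) + (-4)·(1/9) + (7)·(2/9) + (8)·(1/9) = 11/3.
3: (0)·(5/9) + (7)·(1/9) + (2)·(2/9) + (7)·(1/9) = 2.
The best pure response is 2 with expected payoff 11/3.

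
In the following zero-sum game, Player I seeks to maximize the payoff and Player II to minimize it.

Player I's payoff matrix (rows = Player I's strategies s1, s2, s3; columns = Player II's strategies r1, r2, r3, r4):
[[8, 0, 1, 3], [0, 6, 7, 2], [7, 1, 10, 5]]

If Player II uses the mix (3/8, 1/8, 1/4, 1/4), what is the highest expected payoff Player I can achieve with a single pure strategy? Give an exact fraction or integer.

13/2

s1: (8)·(3/8) + (0)·(1/8) + (1)·(1/4) + (3)·(1/4) = 4.
s2: (0)·(3/8) + (6)·(1/8) + (7)·(1/4) + (2)·(1/4) = 3.
s3: (7)·(3/8) + (1)·(1/8) + (10)·(1/4) + (5)·(1/4) = 13/2.
The best pure response is s3 with expected payoff 13/2.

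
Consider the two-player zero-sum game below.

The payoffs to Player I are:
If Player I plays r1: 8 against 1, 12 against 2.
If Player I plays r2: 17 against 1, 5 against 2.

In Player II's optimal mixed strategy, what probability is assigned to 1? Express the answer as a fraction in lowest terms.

Row minima are 8 and 5, so Player I's maximin is 8; column maxima are 17 and 12, so Player II's minimax is 12. These differ, so the equilibrium is in mixed strategies.
Let Player II play 1 with probability q. Player I is indifferent when 8q + 12(1−q) = 17q + 5(1−q), giving q = 7/16.

7/16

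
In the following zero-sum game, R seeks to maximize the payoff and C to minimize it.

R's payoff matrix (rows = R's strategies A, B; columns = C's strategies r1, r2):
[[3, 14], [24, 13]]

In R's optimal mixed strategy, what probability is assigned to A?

Row minima are 3 and 13, so R's maximin is 13; column maxima are 24 and 14, so C's minimax is 14. These differ, so the equilibrium is in mixed strategies.
Let R play A with probability p. C is indifferent when 3p + 24(1−p) = 14p + 13(1−p), giving p = 1/2.

1/2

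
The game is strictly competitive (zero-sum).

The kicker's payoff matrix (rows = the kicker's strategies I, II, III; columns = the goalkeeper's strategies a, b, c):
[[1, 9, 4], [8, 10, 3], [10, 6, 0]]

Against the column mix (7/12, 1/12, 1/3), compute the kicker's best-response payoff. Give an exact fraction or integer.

I: (1)·(7/12) + (9)·(1/12) + (4)·(1/3) = 8/3.
II: (8)·(7/12) + (10)·(1/12) + (3)·(1/3) = 13/2.
III: (10)·(7/12) + (6)·(1/12) + (0)·(1/3) = 19/3.
The best pure response is II with expected payoff 13/2.

13/2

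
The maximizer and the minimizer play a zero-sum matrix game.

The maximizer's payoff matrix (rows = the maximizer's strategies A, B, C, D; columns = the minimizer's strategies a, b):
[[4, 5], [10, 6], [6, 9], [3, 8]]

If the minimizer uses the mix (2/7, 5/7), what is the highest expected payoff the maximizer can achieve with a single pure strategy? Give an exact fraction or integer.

57/7

A: (4)·(2/7) + (5)·(5/7) = 33/7.
B: (10)·(2/7) + (6)·(5/7) = 50/7.
C: (6)·(2/7) + (9)·(5/7) = 57/7.
D: (3)·(2/7) + (8)·(5/7) = 46/7.
The best pure response is C with expected payoff 57/7.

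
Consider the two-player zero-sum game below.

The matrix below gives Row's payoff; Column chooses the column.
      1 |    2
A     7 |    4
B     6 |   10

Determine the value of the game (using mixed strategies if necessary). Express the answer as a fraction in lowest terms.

Row minima are 4 and 6, so Row's maximin is 6; column maxima are 7 and 10, so Column's minimax is 7. These differ, so the equilibrium is in mixed strategies.
Let Row play A with probability p. Column is indifferent when 7p + 6(1−p) = 4p + 10(1−p), giving p = 4/7.
Let Column play 1 with probability q. Row is indifferent when 7q + 4(1−q) = 6q + 10(1−q), giving q = 6/7.
The value is 7·(6/7) + (4)·(1/7) = 46/7.

46/7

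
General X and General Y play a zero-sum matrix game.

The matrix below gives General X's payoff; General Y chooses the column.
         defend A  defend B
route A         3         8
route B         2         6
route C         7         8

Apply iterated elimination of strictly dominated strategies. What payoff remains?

Row route B is strictly dominated by row route A (3>2, 8>6); eliminate route B.
Column defend B is strictly dominated by defend A for General Y (3<8, 7<8); eliminate defend B.
Row route A is strictly dominated by row route C (7>3); eliminate route A.
Only (route C, defend A) remains, with payoff 7.

7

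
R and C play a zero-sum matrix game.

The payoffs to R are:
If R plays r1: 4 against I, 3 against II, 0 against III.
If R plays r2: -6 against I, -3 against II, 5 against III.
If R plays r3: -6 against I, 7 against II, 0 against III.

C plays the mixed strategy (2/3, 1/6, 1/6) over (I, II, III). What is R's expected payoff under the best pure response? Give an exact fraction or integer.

r1: (4)·(2/3) + (3)·(1/6) + (0)·(1/6) = 19/6.
r2: (-6)·(2/3) + (-3)·(1/6) + (5)·(1/6) = -11/3.
r3: (-6)·(2/3) + (7)·(1/6) + (0)·(1/6) = -17/6.
The best pure response is r1 with expected payoff 19/6.

19/6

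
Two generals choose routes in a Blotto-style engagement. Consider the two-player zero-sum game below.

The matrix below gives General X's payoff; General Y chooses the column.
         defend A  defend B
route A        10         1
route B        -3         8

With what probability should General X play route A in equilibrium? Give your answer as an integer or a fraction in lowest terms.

11/20

Row minima are 1 and -3, so General X's maximin is 1; column maxima are 10 and 8, so General Y's minimax is 8. These differ, so the equilibrium is in mixed strategies.
Let General X play route A with probability p. General Y is indifferent when 10p − 3(1−p) = p + 8(1−p), giving p = 11/20.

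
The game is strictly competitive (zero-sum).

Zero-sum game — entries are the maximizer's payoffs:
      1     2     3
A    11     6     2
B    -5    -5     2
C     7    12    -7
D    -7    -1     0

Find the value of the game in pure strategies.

Row minima: 2, -5, -7, -7 → the maximizer's maximin is 2.
Column maxima: 11, 12, 2 → the minimizer's minimax is 2.
They coincide at (A, 3), so the value is 2.

2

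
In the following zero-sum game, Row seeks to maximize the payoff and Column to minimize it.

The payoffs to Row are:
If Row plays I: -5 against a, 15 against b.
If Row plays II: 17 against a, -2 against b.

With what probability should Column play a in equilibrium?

17/39

Row minima are -5 and -2, so Row's maximin is -2; column maxima are 17 and 15, so Column's minimax is 15. These differ, so the equilibrium is in mixed strategies.
Let Column play a with probability q. Row is indifferent when −5q + 15(1−q) = 17q − 2(1−q), giving q = 17/39.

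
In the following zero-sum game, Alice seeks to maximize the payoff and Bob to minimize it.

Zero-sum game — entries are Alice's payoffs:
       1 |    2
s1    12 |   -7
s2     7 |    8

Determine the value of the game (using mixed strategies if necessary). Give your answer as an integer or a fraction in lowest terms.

29/4

Row minima are -7 and 7, so Alice's maximin is 7; column maxima are 12 and 8, so Bob's minimax is 8. These differ, so the equilibrium is in mixed strategies.
Let Alice play s1 with probability p. Bob is indifferent when 12p + 7(1−p) = −7p + 8(1−p), giving p = 1/20.
Let Bob play 1 with probability q. Alice is indifferent when 12q − 7(1−q) = 7q + 8(1−q), giving q = 3/4.
The value is 12·(3/4) + (-7)·(1/4) = 29/4.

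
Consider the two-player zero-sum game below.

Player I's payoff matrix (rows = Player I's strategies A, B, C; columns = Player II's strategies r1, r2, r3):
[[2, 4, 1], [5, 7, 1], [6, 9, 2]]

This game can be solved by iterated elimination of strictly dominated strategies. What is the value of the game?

Row B is strictly dominated by row C (6>5, 9>7, 2>1); eliminate B.
Row A is strictly dominated by row C (6>2, 9>4, 2>1); eliminate A.
Column r1 is strictly dominated by r3 for Player II (2<6); eliminate r1.
Column r2 is strictly dominated by r3 for Player II (2<9); eliminate r2.
Only (C, r3) remains, with payoff 2.

2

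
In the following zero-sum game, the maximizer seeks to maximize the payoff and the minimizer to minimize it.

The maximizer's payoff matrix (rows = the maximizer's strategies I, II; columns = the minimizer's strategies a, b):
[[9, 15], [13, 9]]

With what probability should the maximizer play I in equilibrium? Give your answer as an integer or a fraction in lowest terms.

Row minima are 9 and 9, so the maximizer's maximin is 9; column maxima are 13 and 15, so the minimizer's minimax is 13. These differ, so the equilibrium is in mixed strategies.
Let the maximizer play I with probability p. The minimizer is indifferent when 9p + 13(1−p) = 15p + 9(1−p), giving p = 2/5.

2/5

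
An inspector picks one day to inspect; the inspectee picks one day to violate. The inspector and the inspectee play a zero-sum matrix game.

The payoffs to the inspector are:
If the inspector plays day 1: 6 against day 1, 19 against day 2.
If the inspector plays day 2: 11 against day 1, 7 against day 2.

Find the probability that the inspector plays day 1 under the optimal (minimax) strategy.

4/17

Row minima are 6 and 7, so the inspector's maximin is 7; column maxima are 11 and 19, so the inspectee's minimax is 11. These differ, so the equilibrium is in mixed strategies.
Let the inspector play day 1 with probability p. The inspectee is indifferent when 6p + 11(1−p) = 19p + 7(1−p), giving p = 4/17.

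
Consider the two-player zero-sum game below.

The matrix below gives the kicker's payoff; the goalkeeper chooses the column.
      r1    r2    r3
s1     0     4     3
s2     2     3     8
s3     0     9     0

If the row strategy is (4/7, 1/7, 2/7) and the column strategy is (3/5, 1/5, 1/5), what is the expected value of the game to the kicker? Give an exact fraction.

9/5

Against (3/5, 1/5, 1/5), each row's expected payoff is s1: 7/5; s2: 17/5; s3: 9/5.
Taking the (4/7, 1/7, 2/7)-weighted average: (4/7)·(7/5) + (1/7)·(17/5) + (2/7)·(9/5) = 9/5.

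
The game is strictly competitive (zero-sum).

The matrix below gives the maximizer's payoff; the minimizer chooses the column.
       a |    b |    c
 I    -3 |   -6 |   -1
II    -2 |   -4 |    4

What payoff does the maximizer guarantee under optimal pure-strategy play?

Row minima: -6, -4 → the maximizer's maximin is -4.
Column maxima: -2, -4, 4 → the minimizer's minimax is -4.
They coincide at (II, b), so the value is -4.

-4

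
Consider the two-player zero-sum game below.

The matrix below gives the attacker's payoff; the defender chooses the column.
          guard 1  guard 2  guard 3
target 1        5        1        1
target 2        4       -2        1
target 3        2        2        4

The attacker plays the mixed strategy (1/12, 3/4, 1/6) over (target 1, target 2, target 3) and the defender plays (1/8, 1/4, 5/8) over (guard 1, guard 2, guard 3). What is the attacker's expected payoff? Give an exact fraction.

Against (1/8, 1/4, 5/8), each row's expected payoff is target 1: 3/2; target 2: 5/8; target 3: 13/4.
Taking the (1/12, 3/4, 1/6)-weighted average: (1/12)·(3/2) + (3/4)·(5/8) + (1/6)·(13/4) = 109/96.

109/96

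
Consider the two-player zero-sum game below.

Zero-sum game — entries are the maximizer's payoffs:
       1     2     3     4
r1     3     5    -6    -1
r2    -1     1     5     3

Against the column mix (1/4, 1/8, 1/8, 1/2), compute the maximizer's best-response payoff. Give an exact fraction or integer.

r1: (3)·(1/4) + (5)·(1/8) + (-6)·(1/8) + (-1)·(1/2) = 1/8.
r2: (-1)·(1/4) + (1)·(1/8) + (5)·(1/8) + (3)·(1/2) = 2.
The best pure response is r2 with expected payoff 2.

2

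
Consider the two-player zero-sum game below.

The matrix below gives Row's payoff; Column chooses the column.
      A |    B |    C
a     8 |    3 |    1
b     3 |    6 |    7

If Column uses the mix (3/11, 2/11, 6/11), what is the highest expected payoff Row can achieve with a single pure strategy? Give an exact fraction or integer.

a: (8)·(3/11) + (3)·(2/11) + (1)·(6/11) = 36/11.
b: (3)·(3/11) + (6)·(2/11) + (7)·(6/11) = 63/11.
The best pure response is b with expected payoff 63/11.

63/11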